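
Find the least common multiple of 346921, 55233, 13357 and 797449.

lcm(346921, 55233) = 346921·55233/gcd = 19161487593/361 = 53078913
lcm(53078913, 13357) = 53078913·13357/gcd = 708975040941/361 = 1963919781
lcm(1963919781, 797449) = 1963919781·797449/gcd = 1566125865438669/361 = 4338298796229

4338298796229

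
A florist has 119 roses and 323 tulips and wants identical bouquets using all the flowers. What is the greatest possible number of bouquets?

17

119 = 7 · 17
323 = 17 · 19
Common: 17 = 17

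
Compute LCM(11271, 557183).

6280009593

11271 = 3 · 13 · 17²; 557183 = 11 · 37³
max exponents: 3 · 11 · 13 · 17² · 37³ = 6280009593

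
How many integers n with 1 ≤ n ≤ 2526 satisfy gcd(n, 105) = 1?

Prime factors of 105: 3, 5, 7. Count integers ≤ 2526 divisible by none of them.
By inclusion–exclusion: 2526 − ⌊2526/3⌋ − ⌊2526/5⌋ − ⌊2526/7⌋ + ⌊2526/15⌋ + ⌊2526/21⌋ + ⌊2526/35⌋ − ⌊2526/105⌋ = 1155.

1155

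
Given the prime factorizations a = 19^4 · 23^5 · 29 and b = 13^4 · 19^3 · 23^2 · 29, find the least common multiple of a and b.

max exponent per prime: 13^4 · 19^4 · 23^5 · 29 = 694744297939775707

694744297939775707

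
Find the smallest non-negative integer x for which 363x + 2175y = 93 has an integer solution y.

Reduce mod 2175: 363x ≡ 93 (mod 2175). With g = gcd(363, 2175) = 3 dividing 93, divide through: 121x ≡ 31 (mod 725).
Since gcd(121, 725) = 1, x ≡ 31·(121)⁻¹ ≡ 186 (mod 725). Smallest non-negative: 186.

186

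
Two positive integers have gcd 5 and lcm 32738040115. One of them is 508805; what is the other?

321715

u·v = gcd·lcm = 5·32738040115 = 163690200575, so v = 163690200575/508805 = 321715.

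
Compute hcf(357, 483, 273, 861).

gcd(357, 483): 483 = 1·357 + 126; 357 = 2·126 + 105; 126 = 1·105 + 21; 105 = 5·21 + 0 → 21
gcd(21, 273): 273 = 13·21 + 0 → 21
gcd(21, 861): 861 = 41·21 + 0 → 21

21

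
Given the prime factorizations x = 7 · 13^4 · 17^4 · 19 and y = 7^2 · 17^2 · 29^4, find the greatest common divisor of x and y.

min exponent per shared prime: 7 · 17^2 = 2023

2023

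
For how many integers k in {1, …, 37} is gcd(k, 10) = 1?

Prime factors of 10: 2, 5. Count integers ≤ 37 divisible by none of them.
By inclusion–exclusion: 37 − ⌊37/2⌋ − ⌊37/5⌋ + ⌊37/10⌋ = 15.

15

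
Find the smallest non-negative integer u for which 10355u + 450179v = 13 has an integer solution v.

Euclid: 450179 = 43·10355 + 4914; 10355 = 2·4914 + 527; 4914 = 9·527 + 171; 527 = 3·171 + 14; 171 = 12·14 + 3; 14 = 4·3 + 2; 3 = 1·2 + 1; 2 = 2·1 + 0 → gcd = 1; 13 = 1·13.
Back-substitution yields 10355·(-160595) + 450179·(3694) = 1, so one solution is u = -160595·13 = -2087735, v = 3694·13 = 48022.
Solutions in u differ by 450179/1 = 450179; the one in [0, 450179) is -2087735 mod 450179 = 163160.

163160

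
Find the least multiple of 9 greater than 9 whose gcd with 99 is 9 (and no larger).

gcd(x, 99) = 9 forces 9 | x; write x = 9s. Then gcd(9s, 9·11) = 9·gcd(s, 11), so need gcd(s, 11) = 1.
9s > 9 gives s ≥ 2. The least s ≥ 2 coprime to 11 is 2, so x = 9·2 = 18.

18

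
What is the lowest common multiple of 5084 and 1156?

gcd first: 5084 = 4·1156 + 460; 1156 = 2·460 + 236; 460 = 1·236 + 224; 236 = 1·224 + 12; 224 = 18·12 + 8; 12 = 1·8 + 4; 8 = 2·4 + 0 → gcd = 4
lcm = 5084·1156/gcd = 5877104/4 = 1469276

1469276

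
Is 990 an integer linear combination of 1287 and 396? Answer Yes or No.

gcd(1287, 396): 1287 = 3·396 + 99; 396 = 4·99 + 0 → 99
99 divides 990, so a solution exists.

Yes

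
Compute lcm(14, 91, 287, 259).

14 = 2 · 7; 91 = 7 · 13; 287 = 7 · 41; 259 = 7 · 37
lcm takes max exponent of each prime: 2 · 7 · 13 · 37 · 41 = 276094

276094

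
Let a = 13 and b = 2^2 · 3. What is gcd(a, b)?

min exponent per shared prime: (none) = 1

1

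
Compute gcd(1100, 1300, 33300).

100

gcd(1100, 1300): 1300 = 1·1100 + 200; 1100 = 5·200 + 100; 200 = 2·100 + 0 → 100
gcd(100, 33300): 33300 = 333·100 + 0 → 100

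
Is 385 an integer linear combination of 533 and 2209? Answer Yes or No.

Yes

By Bézout, 533m − 2209n = 385 has integer solutions iff gcd(533, 2209) | 385.
Euclid: 2209 = 4·533 + 77; 533 = 6·77 + 71; 77 = 1·71 + 6; 71 = 11·6 + 5; 6 = 1·5 + 1; 5 = 5·1 + 0. gcd = 1; 385 mod 1 = 0. Yes.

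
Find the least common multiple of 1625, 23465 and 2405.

21705125

lcm(1625, 23465) = 1625·23465/gcd = 38130625/65 = 586625
lcm(586625, 2405) = 586625·2405/gcd = 1410833125/65 = 21705125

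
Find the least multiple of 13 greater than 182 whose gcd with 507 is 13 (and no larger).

507 = 13·39. Any t with gcd(t, 507) = 13 is a multiple of 13, say 13s, with s coprime to 39.
Need s > 182/13, so s ≥ 15. First s ≥ 15 with gcd(s, 39) = 1 is s = 16. Thus t = 13·16 = 208.

208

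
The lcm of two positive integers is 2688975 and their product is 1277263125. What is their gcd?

475

gcd·lcm = product, so gcd = 1277263125/2688975 = 475.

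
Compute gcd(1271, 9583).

1

1271 = 31 · 41
9583 = 7 · 37²
Common: 1 = 1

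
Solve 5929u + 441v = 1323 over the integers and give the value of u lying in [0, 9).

0

Euclid: 5929 = 13·441 + 196; 441 = 2·196 + 49; 196 = 4·49 + 0 → gcd = 49; 1323 = 49·27.
Back-substitution yields 5929·(-2) + 441·(27) = 49, so one solution is u = -2·27 = -54, v = 27·27 = 729.
Solutions in u differ by 441/49 = 9; the one in [0, 9) is -54 mod 9 = 0.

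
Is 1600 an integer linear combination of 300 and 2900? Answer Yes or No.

By Bézout, 300m + 2900n = 1600 has integer solutions iff gcd(300, 2900) | 1600.
Euclid: 2900 = 9·300 + 200; 300 = 1·200 + 100; 200 = 2·100 + 0. gcd = 100; 1600 mod 100 = 0. Yes.

Yes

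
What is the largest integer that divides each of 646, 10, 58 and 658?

2

gcd(646, 10): 646 = 64·10 + 6; 10 = 1·6 + 4; 6 = 1·4 + 2; 4 = 2·2 + 0 → 2
gcd(2, 58): 58 = 29·2 + 0 → 2
gcd(2, 658): 658 = 329·2 + 0 → 2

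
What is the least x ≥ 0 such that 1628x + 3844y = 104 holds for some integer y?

673

Euclid: 3844 = 2·1628 + 588; 1628 = 2·588 + 452; 588 = 1·452 + 136; 452 = 3·136 + 44; 136 = 3·44 + 4; 44 = 11·4 + 0 → gcd = 4; 104 = 4·26.
Back-substitution yields 1628·(-85) + 3844·(36) = 4, so one solution is x = -85·26 = -2210, y = 36·26 = 936.
Solutions in x differ by 3844/4 = 961; the one in [0, 961) is -2210 mod 961 = 673.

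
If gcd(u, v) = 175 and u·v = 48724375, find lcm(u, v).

Since gcd(u,v)·lcm(u,v) = uv, lcm = 48724375/175 = 278425.

278425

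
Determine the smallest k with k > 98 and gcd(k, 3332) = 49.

147

Multiples of 49 above 98: 49·3, 49·4, … . Need the cofactor coprime to 3332/49 = 68.
Checking s = 3, 4, … the first with gcd(s, 68) = 1 is s = 3, giving 147.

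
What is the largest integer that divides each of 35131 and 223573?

35131 = 19 · 43²
223573 = 7 · 19 · 41²
Common: 19 = 19

19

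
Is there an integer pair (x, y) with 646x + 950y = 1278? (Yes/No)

No

By Bézout, 646x + 950y = 1278 has integer solutions iff gcd(646, 950) | 1278.
Euclid: 950 = 1·646 + 304; 646 = 2·304 + 38; 304 = 8·38 + 0. gcd = 38; 1278 mod 38 = 24. No.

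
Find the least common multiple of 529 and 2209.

529 = 23²; 2209 = 47²
max exponents: 23² · 47² = 1168561

1168561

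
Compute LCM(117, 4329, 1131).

117 = 3² · 13; 4329 = 3² · 13 · 37; 1131 = 3 · 13 · 29
lcm takes max exponent of each prime: 3² · 13 · 29 · 37 = 125541

125541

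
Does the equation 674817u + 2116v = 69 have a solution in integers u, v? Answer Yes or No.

By Bézout, 674817u + 2116v = 69 has integer solutions iff gcd(674817, 2116) | 69.
Euclid: 674817 = 318·2116 + 1929; 2116 = 1·1929 + 187; 1929 = 10·187 + 59; 187 = 3·59 + 10; 59 = 5·10 + 9; 10 = 1·9 + 1; 9 = 9·1 + 0. gcd = 1; 69 mod 1 = 0. Yes.

Yes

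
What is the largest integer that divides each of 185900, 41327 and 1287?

143

185900 = 2² · 5² · 11 · 13²; 41327 = 11 · 13 · 17²; 1287 = 3² · 11 · 13
gcd takes min exponent of each prime: 11 · 13 = 143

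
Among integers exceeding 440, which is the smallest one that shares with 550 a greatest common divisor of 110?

660

550 = 110·5. Any t with gcd(t, 550) = 110 is a multiple of 110, say 110s, with s coprime to 5.
Need s > 440/110, so s ≥ 5. First s ≥ 5 with gcd(s, 5) = 1 is s = 6. Thus t = 110·6 = 660.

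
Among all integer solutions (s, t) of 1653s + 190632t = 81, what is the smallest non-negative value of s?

gcd(1653, 190632) = 3 (Euclid: 190632 = 115·1653 + 537; 1653 = 3·537 + 42; 537 = 12·42 + 33; 42 = 1·33 + 9; 33 = 3·9 + 6; 9 = 1·6 + 3; 6 = 2·3 + 0), and 3 | 81.
Extended Euclid: 1653·(22719) + 190632·(-197) = 3. Scale by 27: s₀ = 613413.
General solution s = s₀ + 63544k; reducing mod 63544 gives s = 41517 (and t = -360).

41517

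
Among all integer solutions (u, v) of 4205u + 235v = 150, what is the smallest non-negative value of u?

41

Euclid: 4205 = 17·235 + 210; 235 = 1·210 + 25; 210 = 8·25 + 10; 25 = 2·10 + 5; 10 = 2·5 + 0 → gcd = 5; 150 = 5·30.
Back-substitution yields 4205·(-19) + 235·(340) = 5, so one solution is u = -19·30 = -570, v = 340·30 = 10200.
Solutions in u differ by 235/5 = 47; the one in [0, 47) is -570 mod 47 = 41.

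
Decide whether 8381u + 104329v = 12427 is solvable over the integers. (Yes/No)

gcd(8381, 104329): 104329 = 12·8381 + 3757; 8381 = 2·3757 + 867; 3757 = 4·867 + 289; 867 = 3·289 + 0 → 289
289 divides 12427, so a solution exists.

Yes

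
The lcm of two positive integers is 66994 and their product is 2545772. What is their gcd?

38

From gcd × lcm = uv: gcd = 2545772 / 66994 = 38.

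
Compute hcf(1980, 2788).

4

Euclid: 2788 = 1·1980 + 808; 1980 = 2·808 + 364; 808 = 2·364 + 80; 364 = 4·80 + 44; 80 = 1·44 + 36; 44 = 1·36 + 8; 36 = 4·8 + 4; 8 = 2·4 + 0. Last nonzero remainder: 4.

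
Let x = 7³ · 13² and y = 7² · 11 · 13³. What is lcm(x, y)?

max exponent per prime: 7³ · 11 · 13³ = 8289281

8289281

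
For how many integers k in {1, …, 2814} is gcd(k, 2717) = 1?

2237

Prime factors of 2717: 11, 13, 19. Count integers ≤ 2814 divisible by none of them.
By inclusion–exclusion: 2814 − ⌊2814/11⌋ − ⌊2814/13⌋ − ⌊2814/19⌋ + ⌊2814/143⌋ + ⌊2814/209⌋ + ⌊2814/247⌋ − ⌊2814/2717⌋ = 2237.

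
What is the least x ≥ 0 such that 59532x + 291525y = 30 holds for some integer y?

gcd(59532, 291525) = 3 (Euclid: 291525 = 4·59532 + 53397; 59532 = 1·53397 + 6135; 53397 = 8·6135 + 4317; 6135 = 1·4317 + 1818; 4317 = 2·1818 + 681; 1818 = 2·681 + 456; 681 = 1·456 + 225; 456 = 2·225 + 6; 225 = 37·6 + 3; 6 = 2·3 + 0), and 3 | 30.
Extended Euclid: 59532·(-47946) + 291525·(9791) = 3. Scale by 10: x₀ = -479460.
General solution x = x₀ + 97175t; reducing mod 97175 gives x = 6415 (and y = -1310).

6415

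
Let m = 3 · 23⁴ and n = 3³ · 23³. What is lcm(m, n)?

max exponent per prime: 3³ · 23⁴ = 7555707

7555707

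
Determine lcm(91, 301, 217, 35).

lcm(91, 301) = 91·301/gcd = 27391/7 = 3913
lcm(3913, 217) = 3913·217/gcd = 849121/7 = 121303
lcm(121303, 35) = 121303·35/gcd = 4245605/7 = 606515

606515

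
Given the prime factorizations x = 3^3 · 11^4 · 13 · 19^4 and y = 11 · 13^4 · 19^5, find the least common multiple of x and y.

max exponent per prime: 3^3 · 11^4 · 13^4 · 19^5 = 27956057096011473

27956057096011473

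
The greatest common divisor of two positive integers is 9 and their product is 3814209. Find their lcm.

gcd·lcm = product, so lcm = 3814209/9 = 423801.

423801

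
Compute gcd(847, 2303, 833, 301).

7

gcd(847, 2303): 2303 = 2·847 + 609; 847 = 1·609 + 238; 609 = 2·238 + 133; 238 = 1·133 + 105; 133 = 1·105 + 28; 105 = 3·28 + 21; 28 = 1·21 + 7; 21 = 3·7 + 0 → 7
gcd(7, 833): 833 = 119·7 + 0 → 7
gcd(7, 301): 301 = 43·7 + 0 → 7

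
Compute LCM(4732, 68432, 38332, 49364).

2147130027952

4732 = 2² · 7 · 13²; 68432 = 2⁴ · 7 · 13 · 47; 38332 = 2² · 7 · 37²; 49364 = 2² · 7 · 41 · 43
lcm takes max exponent of each prime: 2⁴ · 7 · 13² · 37² · 41 · 43 · 47 = 2147130027952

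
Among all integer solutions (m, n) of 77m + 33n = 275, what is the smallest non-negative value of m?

gcd(77, 33) = 11 (Euclid: 77 = 2·33 + 11; 33 = 3·11 + 0), and 11 | 275.
Extended Euclid: 77·(1) + 33·(-2) = 11. Scale by 25: m₀ = 25.
General solution m = m₀ + 3t; reducing mod 3 gives m = 1 (and n = 6).

1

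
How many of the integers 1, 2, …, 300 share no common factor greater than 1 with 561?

171

561 = 3·11·17. Inclusion–exclusion on these primes:
300 − ⌊300/3⌋ − ⌊300/11⌋ − ⌊300/17⌋ + ⌊300/33⌋ + ⌊300/51⌋ + ⌊300/187⌋ − ⌊300/561⌋ = 171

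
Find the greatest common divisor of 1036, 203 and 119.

gcd(1036, 203): 1036 = 5·203 + 21; 203 = 9·21 + 14; 21 = 1·14 + 7; 14 = 2·7 + 0 → 7
gcd(7, 119): 119 = 17·7 + 0 → 7

7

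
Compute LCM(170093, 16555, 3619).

36569995

lcm(170093, 16555) = 170093·16555/gcd = 2815889615/77 = 36569995
lcm(36569995, 3619) = 36569995·3619/gcd = 132346811905/3619 = 36569995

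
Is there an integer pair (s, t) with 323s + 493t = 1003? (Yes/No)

Yes

By Bézout, 323s + 493t = 1003 has integer solutions iff gcd(323, 493) | 1003.
Euclid: 493 = 1·323 + 170; 323 = 1·170 + 153; 170 = 1·153 + 17; 153 = 9·17 + 0. gcd = 17; 1003 mod 17 = 0. Yes.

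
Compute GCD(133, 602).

7

Euclid: 602 = 4·133 + 70; 133 = 1·70 + 63; 70 = 1·63 + 7; 63 = 9·7 + 0. Last nonzero remainder: 7.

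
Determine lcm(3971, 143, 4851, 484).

1001692692

3971 = 11 · 19²; 143 = 11 · 13; 4851 = 3² · 7² · 11; 484 = 2² · 11²
lcm takes max exponent of each prime: 2² · 3² · 7² · 11² · 13 · 19² = 1001692692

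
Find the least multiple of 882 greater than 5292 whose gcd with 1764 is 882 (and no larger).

6174

1764 = 882·2. Any k with gcd(k, 1764) = 882 is a multiple of 882, say 882s, with s coprime to 2.
Need s > 5292/882, so s ≥ 7. First s ≥ 7 with gcd(s, 2) = 1 is s = 7. Thus k = 882·7 = 6174.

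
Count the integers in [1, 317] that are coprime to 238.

128

Prime factors of 238: 2, 7, 17. Count integers ≤ 317 divisible by none of them.
By inclusion–exclusion: 317 − ⌊317/2⌋ − ⌊317/7⌋ − ⌊317/17⌋ + ⌊317/14⌋ + ⌊317/34⌋ + ⌊317/119⌋ − ⌊317/238⌋ = 128.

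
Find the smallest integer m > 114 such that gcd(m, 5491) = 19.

133

5491 = 19·289. Any m with gcd(m, 5491) = 19 is a multiple of 19, say 19s, with s coprime to 289.
Need s > 114/19, so s ≥ 7. First s ≥ 7 with gcd(s, 289) = 1 is s = 7. Thus m = 19·7 = 133.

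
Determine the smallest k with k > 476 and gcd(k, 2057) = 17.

493

gcd(k, 2057) = 17 forces 17 | k; write k = 17s. Then gcd(17s, 17·121) = 17·gcd(s, 121), so need gcd(s, 121) = 1.
17s > 476 gives s ≥ 29. The least s ≥ 29 coprime to 121 is 29, so k = 17·29 = 493.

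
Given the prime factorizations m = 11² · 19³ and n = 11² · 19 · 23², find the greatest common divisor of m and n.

2299

min exponent per shared prime: 11² · 19 = 2299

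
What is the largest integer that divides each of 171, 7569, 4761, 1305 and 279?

9

gcd(171, 7569): 7569 = 44·171 + 45; 171 = 3·45 + 36; 45 = 1·36 + 9; 36 = 4·9 + 0 → 9
gcd(9, 4761): 4761 = 529·9 + 0 → 9
gcd(9, 1305): 1305 = 145·9 + 0 → 9
gcd(9, 279): 279 = 31·9 + 0 → 9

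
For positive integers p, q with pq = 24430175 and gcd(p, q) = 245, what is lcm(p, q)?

gcd·lcm = product, so lcm = 24430175/245 = 99715.

99715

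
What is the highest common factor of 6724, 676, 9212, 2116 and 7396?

gcd(6724, 676): 6724 = 9·676 + 640; 676 = 1·640 + 36; 640 = 17·36 + 28; 36 = 1·28 + 8; 28 = 3·8 + 4; 8 = 2·4 + 0 → 4
gcd(4, 9212): 9212 = 2303·4 + 0 → 4
gcd(4, 2116): 2116 = 529·4 + 0 → 4
gcd(4, 7396): 7396 = 1849·4 + 0 → 4

4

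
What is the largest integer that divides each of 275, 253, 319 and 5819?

11

gcd(275, 253): 275 = 1·253 + 22; 253 = 11·22 + 11; 22 = 2·11 + 0 → 11
gcd(11, 319): 319 = 29·11 + 0 → 11
gcd(11, 5819): 5819 = 529·11 + 0 → 11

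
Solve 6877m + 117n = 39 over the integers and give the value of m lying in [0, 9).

3

gcd(6877, 117) = 13 (Euclid: 6877 = 58·117 + 91; 117 = 1·91 + 26; 91 = 3·26 + 13; 26 = 2·13 + 0), and 13 | 39.
Extended Euclid: 6877·(4) + 117·(-235) = 13. Scale by 3: m₀ = 12.
General solution m = m₀ + 9t; reducing mod 9 gives m = 3 (and n = -176).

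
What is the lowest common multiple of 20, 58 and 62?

lcm(20, 58) = 20·58/gcd = 1160/2 = 580
lcm(580, 62) = 580·62/gcd = 35960/2 = 17980

17980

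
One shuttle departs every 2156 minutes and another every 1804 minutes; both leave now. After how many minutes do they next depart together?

2156 = 2² · 7² · 11; 1804 = 2² · 11 · 41
max exponents: 2² · 7² · 11 · 41 = 88396

88396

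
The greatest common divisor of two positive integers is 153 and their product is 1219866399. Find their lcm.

7972983

For any two positive integers, gcd × lcm equals their product. Hence lcm = 1219866399 / 153 = 7972983.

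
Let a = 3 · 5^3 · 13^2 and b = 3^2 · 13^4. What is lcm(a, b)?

32131125

max exponent per prime: 3^2 · 5^3 · 13^4 = 32131125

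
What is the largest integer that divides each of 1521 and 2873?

169

1521 = 3² · 13²
2873 = 13² · 17
Common: 13² = 169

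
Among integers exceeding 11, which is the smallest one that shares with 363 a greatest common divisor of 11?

22

gcd(x, 363) = 11 forces 11 | x; write x = 11s. Then gcd(11s, 11·33) = 11·gcd(s, 33), so need gcd(s, 33) = 1.
11s > 11 gives s ≥ 2. The least s ≥ 2 coprime to 33 is 2, so x = 11·2 = 22.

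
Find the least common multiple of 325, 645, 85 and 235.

33498075

325 = 5² · 13; 645 = 3 · 5 · 43; 85 = 5 · 17; 235 = 5 · 47
lcm takes max exponent of each prime: 3 · 5² · 13 · 17 · 43 · 47 = 33498075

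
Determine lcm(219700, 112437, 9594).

lcm(219700, 112437) = 219700·112437/gcd = 24702408900/13 = 1900185300
lcm(1900185300, 9594) = 1900185300·9594/gcd = 18230377768200/234 = 77907597300

77907597300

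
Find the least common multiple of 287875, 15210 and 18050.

lcm(287875, 15210) = 287875·15210/gcd = 4378578750/5 = 875715750
lcm(875715750, 18050) = 875715750·18050/gcd = 15806669287500/50 = 316133385750

316133385750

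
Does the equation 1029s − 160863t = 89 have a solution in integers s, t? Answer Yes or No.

By Bézout, 1029s − 160863t = 89 has integer solutions iff gcd(1029, 160863) | 89.
Euclid: 160863 = 156·1029 + 339; 1029 = 3·339 + 12; 339 = 28·12 + 3; 12 = 4·3 + 0. gcd = 3; 89 mod 3 = 2. No.

No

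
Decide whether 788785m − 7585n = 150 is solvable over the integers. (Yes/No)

By Bézout, 788785m − 7585n = 150 has integer solutions iff gcd(788785, 7585) | 150.
Euclid: 788785 = 103·7585 + 7530; 7585 = 1·7530 + 55; 7530 = 136·55 + 50; 55 = 1·50 + 5; 50 = 10·5 + 0. gcd = 5; 150 mod 5 = 0. Yes.

Yes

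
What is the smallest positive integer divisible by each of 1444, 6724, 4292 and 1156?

1444 = 2² · 19²; 6724 = 2² · 41²; 4292 = 2² · 29 · 37; 1156 = 2² · 17²
lcm takes max exponent of each prime: 2² · 17² · 19² · 29 · 37 · 41² = 752718294308

752718294308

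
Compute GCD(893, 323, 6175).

19

gcd(893, 323): 893 = 2·323 + 247; 323 = 1·247 + 76; 247 = 3·76 + 19; 76 = 4·19 + 0 → 19
gcd(19, 6175): 6175 = 325·19 + 0 → 19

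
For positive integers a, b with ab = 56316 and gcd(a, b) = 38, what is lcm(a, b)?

Since gcd(a,b)·lcm(a,b) = ab, lcm = 56316/38 = 1482.

1482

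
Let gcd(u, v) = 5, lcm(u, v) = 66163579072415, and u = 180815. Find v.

1829593205

u·v = gcd·lcm = 5·66163579072415 = 330817895362075, so v = 330817895362075/180815 = 1829593205.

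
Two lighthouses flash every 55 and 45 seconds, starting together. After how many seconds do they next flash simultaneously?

gcd first: 55 = 1·45 + 10; 45 = 4·10 + 5; 10 = 2·5 + 0 → gcd = 5
lcm = 55·45/gcd = 2475/5 = 495

495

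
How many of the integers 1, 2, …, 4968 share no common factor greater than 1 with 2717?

3950

Prime factors of 2717: 11, 13, 19. Count integers ≤ 4968 divisible by none of them.
By inclusion–exclusion: 4968 − ⌊4968/11⌋ − ⌊4968/13⌋ − ⌊4968/19⌋ + ⌊4968/143⌋ + ⌊4968/209⌋ + ⌊4968/247⌋ − ⌊4968/2717⌋ = 3950.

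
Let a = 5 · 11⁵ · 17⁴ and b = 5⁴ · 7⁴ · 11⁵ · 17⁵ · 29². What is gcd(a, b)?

67255702855

min exponent per shared prime: 5 · 11⁵ · 17⁴ = 67255702855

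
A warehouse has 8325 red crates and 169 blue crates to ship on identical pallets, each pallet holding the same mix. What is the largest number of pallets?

1

Euclid: 8325 = 49·169 + 44; 169 = 3·44 + 37; 44 = 1·37 + 7; 37 = 5·7 + 2; 7 = 3·2 + 1; 2 = 2·1 + 0. Last nonzero remainder: 1.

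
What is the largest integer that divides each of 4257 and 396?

4257 = 3² · 11 · 43
396 = 2² · 3² · 11
Common: 3² · 11 = 99

99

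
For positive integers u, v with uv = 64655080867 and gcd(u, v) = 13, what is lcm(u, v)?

gcd·lcm = product, so lcm = 64655080867/13 = 4973467759.

4973467759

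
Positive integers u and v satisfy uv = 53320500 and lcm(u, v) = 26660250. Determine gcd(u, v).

2

From gcd × lcm = uv: gcd = 53320500 / 26660250 = 2.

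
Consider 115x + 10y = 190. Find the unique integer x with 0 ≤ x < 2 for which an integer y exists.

0

Reduce mod 10: 115x ≡ 190 (mod 10). With g = gcd(115, 10) = 5 dividing 190, divide through: 23x ≡ 38 (mod 2).
Since gcd(23, 2) = 1, x ≡ 38·(23)⁻¹ ≡ 0 (mod 2). Smallest non-negative: 0.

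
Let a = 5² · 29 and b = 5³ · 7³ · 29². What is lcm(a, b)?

max exponent per prime: 5³ · 7³ · 29² = 36057875

36057875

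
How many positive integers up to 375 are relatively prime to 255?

188

Prime factors of 255: 3, 5, 17. Count integers ≤ 375 divisible by none of them.
By inclusion–exclusion: 375 − ⌊375/3⌋ − ⌊375/5⌋ − ⌊375/17⌋ + ⌊375/15⌋ + ⌊375/51⌋ + ⌊375/85⌋ − ⌊375/255⌋ = 188.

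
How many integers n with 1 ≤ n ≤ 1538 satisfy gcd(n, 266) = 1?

625

266 = 2·7·19. Inclusion–exclusion on these primes:
1538 − ⌊1538/2⌋ − ⌊1538/7⌋ − ⌊1538/19⌋ + ⌊1538/14⌋ + ⌊1538/38⌋ + ⌊1538/133⌋ − ⌊1538/266⌋ = 625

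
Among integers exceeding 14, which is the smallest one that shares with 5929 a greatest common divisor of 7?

21

Multiples of 7 above 14: 7·3, 7·4, … . Need the cofactor coprime to 5929/7 = 847.
Checking s = 3, 4, … the first with gcd(s, 847) = 1 is s = 3, giving 21.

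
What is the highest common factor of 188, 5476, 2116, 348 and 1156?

gcd(188, 5476): 5476 = 29·188 + 24; 188 = 7·24 + 20; 24 = 1·20 + 4; 20 = 5·4 + 0 → 4
gcd(4, 2116): 2116 = 529·4 + 0 → 4
gcd(4, 348): 348 = 87·4 + 0 → 4
gcd(4, 1156): 1156 = 289·4 + 0 → 4

4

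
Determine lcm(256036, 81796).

256036 = 2² · 11² · 23²; 81796 = 2² · 11² · 13²
max exponents: 2² · 11² · 13² · 23² = 43270084

43270084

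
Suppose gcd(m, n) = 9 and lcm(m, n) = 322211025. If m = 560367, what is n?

m·n = gcd·lcm = 9·322211025 = 2899899225, so n = 2899899225/560367 = 5175.

5175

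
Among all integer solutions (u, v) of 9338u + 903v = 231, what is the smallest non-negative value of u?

33

Euclid: 9338 = 10·903 + 308; 903 = 2·308 + 287; 308 = 1·287 + 21; 287 = 13·21 + 14; 21 = 1·14 + 7; 14 = 2·7 + 0 → gcd = 7; 231 = 7·33.
Back-substitution yields 9338·(44) + 903·(-455) = 7, so one solution is u = 44·33 = 1452, v = -455·33 = -15015.
Solutions in u differ by 903/7 = 129; the one in [0, 129) is 1452 mod 129 = 33.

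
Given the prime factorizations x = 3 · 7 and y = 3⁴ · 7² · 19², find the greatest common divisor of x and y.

21

min exponent per shared prime: 3 · 7 = 21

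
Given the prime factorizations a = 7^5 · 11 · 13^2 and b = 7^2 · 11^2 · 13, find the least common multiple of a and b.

343686343

max exponent per prime: 7^5 · 11^2 · 13^2 = 343686343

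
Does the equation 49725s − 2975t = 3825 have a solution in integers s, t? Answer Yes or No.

gcd(49725, 2975): 49725 = 16·2975 + 2125; 2975 = 1·2125 + 850; 2125 = 2·850 + 425; 850 = 2·425 + 0 → 425
425 divides 3825, so a solution exists.

Yes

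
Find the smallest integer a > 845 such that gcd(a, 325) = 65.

910

325 = 65·5. Any a with gcd(a, 325) = 65 is a multiple of 65, say 65s, with s coprime to 5.
Need s > 845/65, so s ≥ 14. First s ≥ 14 with gcd(s, 5) = 1 is s = 14. Thus a = 65·14 = 910.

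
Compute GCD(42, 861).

42 = 2 · 3 · 7
861 = 3 · 7 · 41
Common: 3 · 7 = 21

21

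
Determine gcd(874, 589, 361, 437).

19

gcd(874, 589): 874 = 1·589 + 285; 589 = 2·285 + 19; 285 = 15·19 + 0 → 19
gcd(19, 361): 361 = 19·19 + 0 → 19
gcd(19, 437): 437 = 23·19 + 0 → 19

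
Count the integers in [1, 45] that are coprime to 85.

85 = 5·17. Inclusion–exclusion on these primes:
45 − ⌊45/5⌋ − ⌊45/17⌋ + ⌊45/85⌋ = 34

34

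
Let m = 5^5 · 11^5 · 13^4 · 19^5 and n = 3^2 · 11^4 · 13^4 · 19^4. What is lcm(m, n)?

320329820891798128125

max exponent per prime: 3^2 · 5^5 · 11^5 · 13^4 · 19^5 = 320329820891798128125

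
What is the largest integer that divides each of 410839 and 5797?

Euclid: 410839 = 70·5797 + 5049; 5797 = 1·5049 + 748; 5049 = 6·748 + 561; 748 = 1·561 + 187; 561 = 3·187 + 0. Last nonzero remainder: 187.

187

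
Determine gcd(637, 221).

13

Euclid: 637 = 2·221 + 195; 221 = 1·195 + 26; 195 = 7·26 + 13; 26 = 2·13 + 0. Last nonzero remainder: 13.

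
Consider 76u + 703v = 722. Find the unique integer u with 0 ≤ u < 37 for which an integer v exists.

28

Euclid: 703 = 9·76 + 19; 76 = 4·19 + 0 → gcd = 19; 722 = 19·38.
Back-substitution yields 76·(-9) + 703·(1) = 19, so one solution is u = -9·38 = -342, v = 1·38 = 38.
Solutions in u differ by 703/19 = 37; the one in [0, 37) is -342 mod 37 = 28.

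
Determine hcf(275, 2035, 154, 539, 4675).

gcd(275, 2035): 2035 = 7·275 + 110; 275 = 2·110 + 55; 110 = 2·55 + 0 → 55
gcd(55, 154): 154 = 2·55 + 44; 55 = 1·44 + 11; 44 = 4·11 + 0 → 11
gcd(11, 539): 539 = 49·11 + 0 → 11
gcd(11, 4675): 4675 = 425·11 + 0 → 11

11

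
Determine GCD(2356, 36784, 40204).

gcd(2356, 36784): 36784 = 15·2356 + 1444; 2356 = 1·1444 + 912; 1444 = 1·912 + 532; 912 = 1·532 + 380; 532 = 1·380 + 152; 380 = 2·152 + 76; 152 = 2·76 + 0 → 76
gcd(76, 40204): 40204 = 529·76 + 0 → 76

76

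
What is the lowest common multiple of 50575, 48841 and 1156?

34188700

50575 = 5² · 7 · 17²; 48841 = 13² · 17²; 1156 = 2² · 17²
lcm takes max exponent of each prime: 2² · 5² · 7 · 13² · 17² = 34188700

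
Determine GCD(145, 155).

5

145 = 5 · 29
155 = 5 · 31
Common: 5 = 5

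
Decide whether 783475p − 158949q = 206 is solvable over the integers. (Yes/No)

No

By Bézout, 783475p − 158949q = 206 has integer solutions iff gcd(783475, 158949) | 206.
Euclid: 783475 = 4·158949 + 147679; 158949 = 1·147679 + 11270; 147679 = 13·11270 + 1169; 11270 = 9·1169 + 749; 1169 = 1·749 + 420; 749 = 1·420 + 329; 420 = 1·329 + 91; 329 = 3·91 + 56; 91 = 1·56 + 35; 56 = 1·35 + 21; 35 = 1·21 + 14; 21 = 1·14 + 7; 14 = 2·7 + 0. gcd = 7; 206 mod 7 = 3. No.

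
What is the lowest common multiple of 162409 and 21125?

20301125

gcd first: 162409 = 7·21125 + 14534; 21125 = 1·14534 + 6591; 14534 = 2·6591 + 1352; 6591 = 4·1352 + 1183; 1352 = 1·1183 + 169; 1183 = 7·169 + 0 → gcd = 169
lcm = 162409·21125/gcd = 3430890125/169 = 20301125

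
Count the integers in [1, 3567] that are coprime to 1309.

2617

1309 = 7·11·17. Inclusion–exclusion on these primes:
3567 − ⌊3567/7⌋ − ⌊3567/11⌋ − ⌊3567/17⌋ + ⌊3567/77⌋ + ⌊3567/119⌋ + ⌊3567/187⌋ − ⌊3567/1309⌋ = 2617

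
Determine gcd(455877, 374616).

Euclid: 455877 = 1·374616 + 81261; 374616 = 4·81261 + 49572; 81261 = 1·49572 + 31689; 49572 = 1·31689 + 17883; 31689 = 1·17883 + 13806; 17883 = 1·13806 + 4077; 13806 = 3·4077 + 1575; 4077 = 2·1575 + 927; 1575 = 1·927 + 648; 927 = 1·648 + 279; 648 = 2·279 + 90; 279 = 3·90 + 9; 90 = 10·9 + 0. Last nonzero remainder: 9.

9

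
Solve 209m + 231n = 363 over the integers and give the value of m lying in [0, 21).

15

gcd(209, 231) = 11 (Euclid: 231 = 1·209 + 22; 209 = 9·22 + 11; 22 = 2·11 + 0), and 11 | 363.
Extended Euclid: 209·(10) + 231·(-9) = 11. Scale by 33: m₀ = 330.
General solution m = m₀ + 21t; reducing mod 21 gives m = 15 (and n = -12).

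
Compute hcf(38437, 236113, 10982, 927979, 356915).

gcd(38437, 236113): 236113 = 6·38437 + 5491; 38437 = 7·5491 + 0 → 5491
gcd(5491, 10982): 10982 = 2·5491 + 0 → 5491
gcd(5491, 927979): 927979 = 169·5491 + 0 → 5491
gcd(5491, 356915): 356915 = 65·5491 + 0 → 5491

5491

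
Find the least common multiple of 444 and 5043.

746364

444 = 2² · 3 · 37; 5043 = 3 · 41²
max exponents: 2² · 3 · 37 · 41² = 746364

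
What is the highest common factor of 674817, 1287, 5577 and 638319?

33

674817 = 3 · 11³ · 13²; 1287 = 3² · 11 · 13; 5577 = 3 · 11 · 13²; 638319 = 3 · 11 · 23 · 29²
gcd takes min exponent of each prime: 3 · 11 = 33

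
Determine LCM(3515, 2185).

80845

3515 = 5 · 19 · 37; 2185 = 5 · 19 · 23
max exponents: 5 · 19 · 23 · 37 = 80845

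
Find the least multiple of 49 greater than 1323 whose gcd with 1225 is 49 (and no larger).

1372

1225 = 49·25. Any x with gcd(x, 1225) = 49 is a multiple of 49, say 49s, with s coprime to 25.
Need s > 1323/49, so s ≥ 28. First s ≥ 28 with gcd(s, 25) = 1 is s = 28. Thus x = 49·28 = 1372.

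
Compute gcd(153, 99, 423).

9

gcd(153, 99): 153 = 1·99 + 54; 99 = 1·54 + 45; 54 = 1·45 + 9; 45 = 5·9 + 0 → 9
gcd(9, 423): 423 = 47·9 + 0 → 9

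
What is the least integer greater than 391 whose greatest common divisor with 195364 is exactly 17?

gcd(m, 195364) = 17 forces 17 | m; write m = 17s. Then gcd(17s, 17·11492) = 17·gcd(s, 11492), so need gcd(s, 11492) = 1.
17s > 391 gives s ≥ 24. The least s ≥ 24 coprime to 11492 is 25, so m = 17·25 = 425.

425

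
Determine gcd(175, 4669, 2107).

7

175 = 5² · 7; 4669 = 7 · 23 · 29; 2107 = 7² · 43
gcd takes min exponent of each prime: 7 = 7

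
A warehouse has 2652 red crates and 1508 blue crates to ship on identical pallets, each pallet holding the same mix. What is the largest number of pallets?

Euclid: 2652 = 1·1508 + 1144; 1508 = 1·1144 + 364; 1144 = 3·364 + 52; 364 = 7·52 + 0. Last nonzero remainder: 52.

52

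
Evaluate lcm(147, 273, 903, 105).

lcm(147, 273) = 147·273/gcd = 40131/21 = 1911
lcm(1911, 903) = 1911·903/gcd = 1725633/21 = 82173
lcm(82173, 105) = 82173·105/gcd = 8628165/21 = 410865

410865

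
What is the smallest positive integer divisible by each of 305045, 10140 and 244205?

305045 = 5 · 13² · 19²; 10140 = 2² · 3 · 5 · 13²; 244205 = 5 · 13² · 17²
lcm takes max exponent of each prime: 2² · 3 · 5 · 13² · 17² · 19² = 1057896060

1057896060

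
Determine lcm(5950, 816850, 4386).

737615550

5950 = 2 · 5² · 7 · 17; 816850 = 2 · 5² · 17 · 31²; 4386 = 2 · 3 · 17 · 43
lcm takes max exponent of each prime: 2 · 3 · 5² · 7 · 17 · 31² · 43 = 737615550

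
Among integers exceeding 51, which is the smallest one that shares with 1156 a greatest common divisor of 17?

Multiples of 17 above 51: 17·4, 17·5, … . Need the cofactor coprime to 1156/17 = 68.
Checking s = 4, 5, … the first with gcd(s, 68) = 1 is s = 5, giving 85.

85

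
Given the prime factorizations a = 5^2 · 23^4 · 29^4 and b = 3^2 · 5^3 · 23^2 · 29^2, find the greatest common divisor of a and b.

11122225

min exponent per shared prime: 5^2 · 23^2 · 29^2 = 11122225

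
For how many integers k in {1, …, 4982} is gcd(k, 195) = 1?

2453

Prime factors of 195: 3, 5, 13. Count integers ≤ 4982 divisible by none of them.
By inclusion–exclusion: 4982 − ⌊4982/3⌋ − ⌊4982/5⌋ − ⌊4982/13⌋ + ⌊4982/15⌋ + ⌊4982/39⌋ + ⌊4982/65⌋ − ⌊4982/195⌋ = 2453.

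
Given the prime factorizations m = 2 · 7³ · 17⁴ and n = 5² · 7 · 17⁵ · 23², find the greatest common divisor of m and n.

584647

min exponent per shared prime: 7 · 17⁴ = 584647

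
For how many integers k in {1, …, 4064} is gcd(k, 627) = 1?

627 = 3·11·19. Inclusion–exclusion on these primes:
4064 − ⌊4064/3⌋ − ⌊4064/11⌋ − ⌊4064/19⌋ + ⌊4064/33⌋ + ⌊4064/57⌋ + ⌊4064/209⌋ − ⌊4064/627⌋ = 2335

2335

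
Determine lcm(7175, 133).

7175 = 5² · 7 · 41; 133 = 7 · 19
max exponents: 5² · 7 · 19 · 41 = 136325

136325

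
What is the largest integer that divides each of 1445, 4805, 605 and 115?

1445 = 5 · 17²; 4805 = 5 · 31²; 605 = 5 · 11²; 115 = 5 · 23
gcd takes min exponent of each prime: 5 = 5

5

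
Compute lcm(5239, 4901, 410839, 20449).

lcm(5239, 4901) = 5239·4901/gcd = 25676339/169 = 151931
lcm(151931, 410839) = 151931·410839/gcd = 62419180109/169 = 369344261
lcm(369344261, 20449) = 369344261·20449/gcd = 7552720793189/1859 = 4062786871

4062786871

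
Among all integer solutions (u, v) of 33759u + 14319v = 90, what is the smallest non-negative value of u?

gcd(33759, 14319) = 9 (Euclid: 33759 = 2·14319 + 5121; 14319 = 2·5121 + 4077; 5121 = 1·4077 + 1044; 4077 = 3·1044 + 945; 1044 = 1·945 + 99; 945 = 9·99 + 54; 99 = 1·54 + 45; 54 = 1·45 + 9; 45 = 5·9 + 0), and 9 | 90.
Extended Euclid: 33759·(-288) + 14319·(679) = 9. Scale by 10: u₀ = -2880.
General solution u = u₀ + 1591t; reducing mod 1591 gives u = 302 (and v = -712).

302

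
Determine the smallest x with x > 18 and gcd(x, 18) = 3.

21

gcd(x, 18) = 3 forces 3 | x; write x = 3s. Then gcd(3s, 3·6) = 3·gcd(s, 6), so need gcd(s, 6) = 1.
3s > 18 gives s ≥ 7. The least s ≥ 7 coprime to 6 is 7, so x = 3·7 = 21.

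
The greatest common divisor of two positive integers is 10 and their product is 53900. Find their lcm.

5390

For any two positive integers, gcd × lcm equals their product. Hence lcm = 53900 / 10 = 5390.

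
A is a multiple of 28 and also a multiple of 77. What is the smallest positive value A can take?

308

gcd first: 77 = 2·28 + 21; 28 = 1·21 + 7; 21 = 3·7 + 0 → gcd = 7
lcm = 28·77/gcd = 2156/7 = 308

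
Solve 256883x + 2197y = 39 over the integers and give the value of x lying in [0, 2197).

gcd(256883, 2197) = 1 (Euclid: 256883 = 116·2197 + 2031; 2197 = 1·2031 + 166; 2031 = 12·166 + 39; 166 = 4·39 + 10; 39 = 3·10 + 9; 10 = 1·9 + 1; 9 = 9·1 + 0), and 1 | 39.
Extended Euclid: 256883·(-225) + 2197·(26308) = 1. Scale by 39: x₀ = -8775.
General solution x = x₀ + 2197t; reducing mod 2197 gives x = 13 (and y = -1520).

13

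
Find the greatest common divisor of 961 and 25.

1

Euclid: 961 = 38·25 + 11; 25 = 2·11 + 3; 11 = 3·3 + 2; 3 = 1·2 + 1; 2 = 2·1 + 0. Last nonzero remainder: 1.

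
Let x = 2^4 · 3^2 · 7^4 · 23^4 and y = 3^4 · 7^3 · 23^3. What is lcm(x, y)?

max exponent per prime: 2^4 · 3^4 · 7^4 · 23^4 = 870780120336

870780120336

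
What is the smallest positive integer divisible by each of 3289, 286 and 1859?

85514

3289 = 11 · 13 · 23; 286 = 2 · 11 · 13; 1859 = 11 · 13²
lcm takes max exponent of each prime: 2 · 11 · 13² · 23 = 85514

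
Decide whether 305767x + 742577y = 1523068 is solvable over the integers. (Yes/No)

No

By Bézout, 305767x + 742577y = 1523068 has integer solutions iff gcd(305767, 742577) | 1523068.
Euclid: 742577 = 2·305767 + 131043; 305767 = 2·131043 + 43681; 131043 = 3·43681 + 0. gcd = 43681; 1523068 mod 43681 = 37914. No.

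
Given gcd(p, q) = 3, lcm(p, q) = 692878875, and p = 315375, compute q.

p·q = gcd·lcm = 3·692878875 = 2078636625, so q = 2078636625/315375 = 6591.

6591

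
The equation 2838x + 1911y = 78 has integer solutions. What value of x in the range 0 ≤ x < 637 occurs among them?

299

gcd(2838, 1911) = 3 (Euclid: 2838 = 1·1911 + 927; 1911 = 2·927 + 57; 927 = 16·57 + 15; 57 = 3·15 + 12; 15 = 1·12 + 3; 12 = 4·3 + 0), and 3 | 78.
Extended Euclid: 2838·(134) + 1911·(-199) = 3. Scale by 26: x₀ = 3484.
General solution x = x₀ + 637t; reducing mod 637 gives x = 299 (and y = -444).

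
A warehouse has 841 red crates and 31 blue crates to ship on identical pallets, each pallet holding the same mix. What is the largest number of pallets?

841 = 29²
31 = 31
Common: 1 = 1

1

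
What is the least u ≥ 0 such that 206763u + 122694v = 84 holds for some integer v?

Euclid: 206763 = 1·122694 + 84069; 122694 = 1·84069 + 38625; 84069 = 2·38625 + 6819; 38625 = 5·6819 + 4530; 6819 = 1·4530 + 2289; 4530 = 1·2289 + 2241; 2289 = 1·2241 + 48; 2241 = 46·48 + 33; 48 = 1·33 + 15; 33 = 2·15 + 3; 15 = 5·3 + 0 → gcd = 3; 84 = 3·28.
Back-substitution yields 206763·(-7665) + 122694·(12917) = 3, so one solution is u = -7665·28 = -214620, v = 12917·28 = 361676.
Solutions in u differ by 122694/3 = 40898; the one in [0, 40898) is -214620 mod 40898 = 30768.

30768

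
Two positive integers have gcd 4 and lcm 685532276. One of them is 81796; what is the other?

Using mn = gcd(m,n)·lcm(m,n) = 4·685532276 = 2742129104, we get n = 2742129104/81796 = 33524.

33524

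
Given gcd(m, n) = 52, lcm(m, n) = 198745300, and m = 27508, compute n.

375700

m·n = gcd·lcm = 52·198745300 = 10334755600, so n = 10334755600/27508 = 375700.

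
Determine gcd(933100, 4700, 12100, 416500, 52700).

gcd(933100, 4700): 933100 = 198·4700 + 2500; 4700 = 1·2500 + 2200; 2500 = 1·2200 + 300; 2200 = 7·300 + 100; 300 = 3·100 + 0 → 100
gcd(100, 12100): 12100 = 121·100 + 0 → 100
gcd(100, 416500): 416500 = 4165·100 + 0 → 100
gcd(100, 52700): 52700 = 527·100 + 0 → 100

100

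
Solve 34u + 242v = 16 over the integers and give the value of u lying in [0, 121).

gcd(34, 242) = 2 (Euclid: 242 = 7·34 + 4; 34 = 8·4 + 2; 4 = 2·2 + 0), and 2 | 16.
Extended Euclid: 34·(57) + 242·(-8) = 2. Scale by 8: u₀ = 456.
General solution u = u₀ + 121t; reducing mod 121 gives u = 93 (and v = -13).

93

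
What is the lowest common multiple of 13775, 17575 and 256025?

lcm(13775, 17575) = 13775·17575/gcd = 242095625/475 = 509675
lcm(509675, 256025) = 509675·256025/gcd = 130489541875/475 = 274714825

274714825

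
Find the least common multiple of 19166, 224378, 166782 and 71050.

1688294571105450

19166 = 2 · 7 · 37²; 224378 = 2 · 7 · 11 · 31 · 47; 166782 = 2 · 3 · 7 · 11 · 19²; 71050 = 2 · 5² · 7² · 29
lcm takes max exponent of each prime: 2 · 3 · 5² · 7² · 11 · 19² · 29 · 31 · 37² · 47 = 1688294571105450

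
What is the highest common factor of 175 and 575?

25

Euclid: 575 = 3·175 + 50; 175 = 3·50 + 25; 50 = 2·25 + 0. Last nonzero remainder: 25.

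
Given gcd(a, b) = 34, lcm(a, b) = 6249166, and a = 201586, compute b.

Using ab = gcd(a,b)·lcm(a,b) = 34·6249166 = 212471644, we get b = 212471644/201586 = 1054.

1054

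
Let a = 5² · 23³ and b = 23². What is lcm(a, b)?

304175

max exponent per prime: 5² · 23³ = 304175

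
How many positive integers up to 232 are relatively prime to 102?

Prime factors of 102: 2, 3, 17. Count integers ≤ 232 divisible by none of them.
By inclusion–exclusion: 232 − ⌊232/2⌋ − ⌊232/3⌋ − ⌊232/17⌋ + ⌊232/6⌋ + ⌊232/34⌋ + ⌊232/51⌋ − ⌊232/102⌋ = 72.

72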